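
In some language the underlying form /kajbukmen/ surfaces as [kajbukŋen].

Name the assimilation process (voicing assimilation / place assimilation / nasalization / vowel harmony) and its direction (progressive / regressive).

/m/→[ŋ].
Each target copies a feature from the preceding segment, so the direction is progressive.

place assimilation, progressive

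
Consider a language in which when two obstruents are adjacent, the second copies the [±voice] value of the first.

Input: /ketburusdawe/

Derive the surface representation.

/b/ after /t/ (voiceless) → [p]
/d/ after /s/ (voiceless) → [t]

[ketpurustawe]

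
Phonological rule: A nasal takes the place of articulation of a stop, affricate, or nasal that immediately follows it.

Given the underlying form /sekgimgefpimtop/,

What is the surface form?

/m/ before /g/ (velar) → [ŋ]
/m/ before /t/ (alveolar) → [n]

[sekgiŋgefpintop]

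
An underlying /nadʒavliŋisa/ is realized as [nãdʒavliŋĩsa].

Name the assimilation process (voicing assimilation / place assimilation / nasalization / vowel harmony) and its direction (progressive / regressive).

/a/→[ã] /i/→[ĩ].
Each target copies a feature from the preceding segment, so the direction is progressive.

nasalization, progressive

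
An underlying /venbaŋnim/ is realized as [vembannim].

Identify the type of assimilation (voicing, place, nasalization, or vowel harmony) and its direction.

/n/→[m] /ŋ/→[n].
Each target copies a feature from the following segment, so the direction is regressive.

place assimilation, regressive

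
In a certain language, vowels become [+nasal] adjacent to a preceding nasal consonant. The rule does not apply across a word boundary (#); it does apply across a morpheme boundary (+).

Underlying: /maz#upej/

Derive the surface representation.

/a/ after nasal /m/ → [ã]

[mãz#upej]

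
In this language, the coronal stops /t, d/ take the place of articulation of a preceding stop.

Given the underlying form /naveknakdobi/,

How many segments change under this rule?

1

/d/ after /k/ (velar) → [g]
1 segment changes.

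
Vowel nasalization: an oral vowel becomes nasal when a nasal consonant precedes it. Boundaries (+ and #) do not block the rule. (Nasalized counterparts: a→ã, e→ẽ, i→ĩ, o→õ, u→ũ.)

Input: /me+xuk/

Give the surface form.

/e/ after nasal /m/ → [ẽ]

[mẽ+xuk]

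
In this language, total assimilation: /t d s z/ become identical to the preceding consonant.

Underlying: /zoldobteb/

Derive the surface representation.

[zollobbeb]

/d/ after /l/ → [l] (total assimilation)
/t/ after /b/ → [b] (total assimilation)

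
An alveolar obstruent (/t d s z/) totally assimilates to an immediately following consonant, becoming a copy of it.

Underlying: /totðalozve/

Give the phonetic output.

[toððalovve]

/t/ before /ð/ → [ð] (total assimilation)
/z/ before /v/ → [v] (total assimilation)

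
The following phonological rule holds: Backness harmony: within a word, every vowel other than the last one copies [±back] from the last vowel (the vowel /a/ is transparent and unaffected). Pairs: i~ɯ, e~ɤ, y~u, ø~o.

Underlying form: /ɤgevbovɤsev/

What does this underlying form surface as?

[egevbøvesev]

/ɤ/ harmonizes with /e/ ([-back]) → [e]
/o/ harmonizes with /e/ ([-back]) → [ø]
/ɤ/ harmonizes with /e/ ([-back]) → [e]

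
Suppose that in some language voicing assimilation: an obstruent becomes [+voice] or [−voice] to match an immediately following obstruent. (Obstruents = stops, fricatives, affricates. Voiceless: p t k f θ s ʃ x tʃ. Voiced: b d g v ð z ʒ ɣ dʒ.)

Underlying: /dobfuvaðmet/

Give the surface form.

[dopfuvaðmet]

/b/ before /f/ (voiceless) → [p]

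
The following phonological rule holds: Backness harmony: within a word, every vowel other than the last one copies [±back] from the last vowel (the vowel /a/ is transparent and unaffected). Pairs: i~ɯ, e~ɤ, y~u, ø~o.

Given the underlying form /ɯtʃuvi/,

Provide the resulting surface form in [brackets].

/ɯ/ harmonizes with /i/ ([-back]) → [i]
/u/ harmonizes with /i/ ([-back]) → [y]

[itʃyvi]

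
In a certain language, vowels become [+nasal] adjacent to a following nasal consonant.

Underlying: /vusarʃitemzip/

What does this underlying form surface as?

/e/ before nasal /m/ → [ẽ]

[vusarʃitẽmzip]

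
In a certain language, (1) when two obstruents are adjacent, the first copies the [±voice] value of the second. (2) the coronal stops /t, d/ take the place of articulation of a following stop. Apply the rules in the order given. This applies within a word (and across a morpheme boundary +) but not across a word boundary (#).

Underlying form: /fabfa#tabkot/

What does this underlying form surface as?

[fapfa#tapkot]

Rule 1: /b/ before /f/ (voiceless) → [p]
Rule 1: /b/ before /k/ (voiceless) → [p]
After rule 1: fapfa#tapkot
Rule 2: no segment meets the rule's conditions; no change.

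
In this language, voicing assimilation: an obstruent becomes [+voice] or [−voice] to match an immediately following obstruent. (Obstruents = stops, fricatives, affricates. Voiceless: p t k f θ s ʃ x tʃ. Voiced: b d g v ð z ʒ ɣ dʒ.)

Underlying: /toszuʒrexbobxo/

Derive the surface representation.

[tozzuʒreɣbopxo]

/s/ before /z/ (voiced) → [z]
/x/ before /b/ (voiced) → [ɣ]
/b/ before /x/ (voiceless) → [p]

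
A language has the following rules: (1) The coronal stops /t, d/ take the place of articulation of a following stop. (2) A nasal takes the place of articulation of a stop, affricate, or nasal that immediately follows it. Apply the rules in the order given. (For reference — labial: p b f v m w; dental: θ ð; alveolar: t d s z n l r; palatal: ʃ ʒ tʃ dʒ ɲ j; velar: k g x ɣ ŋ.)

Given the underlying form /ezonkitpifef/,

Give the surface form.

Rule 1: /t/ before /p/ (labial) → [p]
After rule 1: ezonkippifef
Rule 2: /n/ before /k/ (velar) → [ŋ]

[ezoŋkippifef]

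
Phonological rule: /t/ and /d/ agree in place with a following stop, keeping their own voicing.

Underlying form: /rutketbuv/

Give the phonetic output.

/t/ before /k/ (velar) → [k]
/t/ before /b/ (labial) → [p]

[rukkepbuv]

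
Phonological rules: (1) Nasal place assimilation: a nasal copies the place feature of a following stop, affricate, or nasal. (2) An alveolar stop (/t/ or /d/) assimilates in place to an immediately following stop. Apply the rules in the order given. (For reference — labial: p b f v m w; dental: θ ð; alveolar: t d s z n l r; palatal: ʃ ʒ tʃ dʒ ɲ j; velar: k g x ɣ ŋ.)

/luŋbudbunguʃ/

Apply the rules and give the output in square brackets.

Rule 1: /ŋ/ before /b/ (labial) → [m]
Rule 1: /n/ before /g/ (velar) → [ŋ]
After rule 1: lumbudbuŋguʃ
Rule 2: /d/ before /b/ (labial) → [b]

[lumbubbuŋguʃ]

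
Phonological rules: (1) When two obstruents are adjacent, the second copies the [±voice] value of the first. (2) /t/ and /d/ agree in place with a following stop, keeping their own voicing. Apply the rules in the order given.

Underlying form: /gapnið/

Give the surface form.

[gapnið]

Rule 1: no segment meets the rule's conditions; no change.
After rule 1: gapnið
Rule 2: no segment meets the rule's conditions; no change.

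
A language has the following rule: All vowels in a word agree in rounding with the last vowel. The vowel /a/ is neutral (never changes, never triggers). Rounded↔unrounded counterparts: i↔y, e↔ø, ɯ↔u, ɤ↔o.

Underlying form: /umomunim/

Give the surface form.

/u/ harmonizes with /i/ ([-round]) → [ɯ]
/o/ harmonizes with /i/ ([-round]) → [ɤ]
/u/ harmonizes with /i/ ([-round]) → [ɯ]

[ɯmɤmɯnim]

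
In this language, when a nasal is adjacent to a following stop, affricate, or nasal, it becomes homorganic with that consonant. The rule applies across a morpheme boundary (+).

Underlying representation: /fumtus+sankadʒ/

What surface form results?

[funtus+saŋkadʒ]

/m/ before /t/ (alveolar) → [n]
/n/ before /k/ (velar) → [ŋ]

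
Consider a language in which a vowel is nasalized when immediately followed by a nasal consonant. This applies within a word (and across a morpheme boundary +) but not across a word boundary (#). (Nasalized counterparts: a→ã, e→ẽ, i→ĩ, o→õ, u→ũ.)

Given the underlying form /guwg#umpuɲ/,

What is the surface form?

[guwg#ũmpũɲ]

/u/ before nasal /m/ → [ũ]
/u/ before nasal /ɲ/ → [ũ]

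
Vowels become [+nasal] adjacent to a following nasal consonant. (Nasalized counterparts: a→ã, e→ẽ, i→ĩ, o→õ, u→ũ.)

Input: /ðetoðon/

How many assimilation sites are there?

/o/ before nasal /n/ → [õ]
1 segment changes.

1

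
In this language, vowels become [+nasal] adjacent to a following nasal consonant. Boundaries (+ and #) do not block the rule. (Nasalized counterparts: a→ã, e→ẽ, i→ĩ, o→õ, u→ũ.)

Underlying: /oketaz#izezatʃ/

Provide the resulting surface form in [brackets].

no segment meets the rule's conditions; no change.

[oketaz#izezatʃ]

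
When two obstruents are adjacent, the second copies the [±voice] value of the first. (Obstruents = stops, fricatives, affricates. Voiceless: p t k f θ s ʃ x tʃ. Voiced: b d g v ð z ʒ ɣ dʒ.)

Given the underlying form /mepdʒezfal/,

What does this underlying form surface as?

[meptʃezval]

/dʒ/ after /p/ (voiceless) → [tʃ]
/f/ after /z/ (voiced) → [v]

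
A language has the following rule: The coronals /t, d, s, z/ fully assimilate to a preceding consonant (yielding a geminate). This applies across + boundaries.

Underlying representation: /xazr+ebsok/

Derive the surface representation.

/s/ after /b/ → [b] (total assimilation)

[xazr+ebbok]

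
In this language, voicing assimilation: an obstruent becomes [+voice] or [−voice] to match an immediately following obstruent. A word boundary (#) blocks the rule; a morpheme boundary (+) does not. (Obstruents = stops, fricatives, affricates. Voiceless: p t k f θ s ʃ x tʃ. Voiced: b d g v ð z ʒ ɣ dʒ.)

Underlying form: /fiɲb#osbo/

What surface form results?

[fiɲb#ozbo]

/s/ before /b/ (voiced) → [z]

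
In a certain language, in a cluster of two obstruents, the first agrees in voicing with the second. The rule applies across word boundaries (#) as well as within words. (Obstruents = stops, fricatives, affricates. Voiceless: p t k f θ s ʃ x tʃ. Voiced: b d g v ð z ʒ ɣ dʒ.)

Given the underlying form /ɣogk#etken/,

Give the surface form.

[ɣokk#etken]

/g/ before /k/ (voiceless) → [k]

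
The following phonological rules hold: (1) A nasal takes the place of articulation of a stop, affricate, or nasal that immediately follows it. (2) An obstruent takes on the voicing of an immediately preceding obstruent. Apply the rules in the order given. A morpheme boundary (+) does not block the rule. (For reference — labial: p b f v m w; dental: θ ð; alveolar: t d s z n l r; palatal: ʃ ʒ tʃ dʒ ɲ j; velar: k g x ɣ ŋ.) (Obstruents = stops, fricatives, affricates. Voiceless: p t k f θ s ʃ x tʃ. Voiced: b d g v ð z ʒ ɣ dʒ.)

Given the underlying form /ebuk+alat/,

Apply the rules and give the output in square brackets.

Rule 1: no segment meets the rule's conditions; no change.
After rule 1: ebuk+alat
Rule 2: no segment meets the rule's conditions; no change.

[ebuk+alat]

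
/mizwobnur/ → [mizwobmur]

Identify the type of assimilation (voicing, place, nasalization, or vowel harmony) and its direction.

place assimilation, progressive

/n/→[m].
Each target copies a feature from the preceding segment, so the direction is progressive.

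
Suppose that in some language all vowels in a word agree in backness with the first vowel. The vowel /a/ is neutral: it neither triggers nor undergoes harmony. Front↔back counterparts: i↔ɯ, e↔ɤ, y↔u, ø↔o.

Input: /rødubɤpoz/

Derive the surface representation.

/u/ harmonizes with /ø/ ([-back]) → [y]
/ɤ/ harmonizes with /ø/ ([-back]) → [e]
/o/ harmonizes with /ø/ ([-back]) → [ø]

[rødybepøz]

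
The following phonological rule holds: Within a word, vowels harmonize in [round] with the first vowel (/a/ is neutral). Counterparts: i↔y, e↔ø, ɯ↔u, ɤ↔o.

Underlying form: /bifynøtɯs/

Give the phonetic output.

/y/ harmonizes with /i/ ([-round]) → [i]
/ø/ harmonizes with /i/ ([-round]) → [e]

[bifinetɯs]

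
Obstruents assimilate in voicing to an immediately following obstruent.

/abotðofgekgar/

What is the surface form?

/t/ before /ð/ (voiced) → [d]
/f/ before /g/ (voiced) → [v]
/k/ before /g/ (voiced) → [g]

[abodðovgeggar]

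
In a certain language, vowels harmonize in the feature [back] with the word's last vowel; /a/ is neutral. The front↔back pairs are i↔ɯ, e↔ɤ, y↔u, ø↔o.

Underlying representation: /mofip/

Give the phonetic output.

[møfip]

/o/ harmonizes with /i/ ([-back]) → [ø]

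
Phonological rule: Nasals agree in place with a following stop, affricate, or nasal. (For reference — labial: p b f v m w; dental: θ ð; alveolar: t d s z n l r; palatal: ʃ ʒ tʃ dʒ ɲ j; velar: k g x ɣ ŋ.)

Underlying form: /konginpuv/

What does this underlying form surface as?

/n/ before /g/ (velar) → [ŋ]
/n/ before /p/ (labial) → [m]

[koŋgimpuv]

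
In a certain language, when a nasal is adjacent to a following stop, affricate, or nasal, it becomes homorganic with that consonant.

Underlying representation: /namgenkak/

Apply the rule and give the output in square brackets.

[naŋgeŋkak]

/m/ before /g/ (velar) → [ŋ]
/n/ before /k/ (velar) → [ŋ]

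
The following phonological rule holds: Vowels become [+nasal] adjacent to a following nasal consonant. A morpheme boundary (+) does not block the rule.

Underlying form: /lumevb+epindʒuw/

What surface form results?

/u/ before nasal /m/ → [ũ]
/i/ before nasal /n/ → [ĩ]

[lũmevb+epĩndʒuw]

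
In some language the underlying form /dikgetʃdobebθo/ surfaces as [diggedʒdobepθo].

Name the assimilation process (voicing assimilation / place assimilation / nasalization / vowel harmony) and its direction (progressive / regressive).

/k/→[g] /tʃ/→[dʒ] /b/→[p].
Each target copies a feature from the following segment, so the direction is regressive.

voicing assimilation, regressive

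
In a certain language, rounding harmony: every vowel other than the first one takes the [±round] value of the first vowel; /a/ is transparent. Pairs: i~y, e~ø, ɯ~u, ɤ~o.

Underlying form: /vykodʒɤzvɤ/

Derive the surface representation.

/ɤ/ harmonizes with /y/ ([+round]) → [o]
/ɤ/ harmonizes with /y/ ([+round]) → [o]

[vykodʒozvo]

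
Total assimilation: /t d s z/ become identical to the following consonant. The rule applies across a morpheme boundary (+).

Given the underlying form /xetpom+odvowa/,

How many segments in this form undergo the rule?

/t/ before /p/ → [p] (total assimilation)
/d/ before /v/ → [v] (total assimilation)
2 segments change.

2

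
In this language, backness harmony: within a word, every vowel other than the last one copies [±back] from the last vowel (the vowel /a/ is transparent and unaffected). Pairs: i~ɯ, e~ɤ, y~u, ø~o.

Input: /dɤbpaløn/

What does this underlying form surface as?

[debpaløn]

/ɤ/ harmonizes with /ø/ ([-back]) → [e]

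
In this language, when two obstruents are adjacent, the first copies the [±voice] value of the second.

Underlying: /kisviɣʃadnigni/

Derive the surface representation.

[kizvixʃadnigni]

/s/ before /v/ (voiced) → [z]
/ɣ/ before /ʃ/ (voiceless) → [x]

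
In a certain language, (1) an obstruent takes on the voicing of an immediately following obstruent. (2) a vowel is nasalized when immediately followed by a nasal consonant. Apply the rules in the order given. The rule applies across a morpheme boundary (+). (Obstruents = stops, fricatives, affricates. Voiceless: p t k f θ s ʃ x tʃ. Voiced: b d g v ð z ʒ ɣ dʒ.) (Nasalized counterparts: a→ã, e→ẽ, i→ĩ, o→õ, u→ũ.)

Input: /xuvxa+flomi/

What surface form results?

[xufxa+flõmi]

Rule 1: /v/ before /x/ (voiceless) → [f]
After rule 1: xufxa+flomi
Rule 2: /o/ before nasal /m/ → [õ]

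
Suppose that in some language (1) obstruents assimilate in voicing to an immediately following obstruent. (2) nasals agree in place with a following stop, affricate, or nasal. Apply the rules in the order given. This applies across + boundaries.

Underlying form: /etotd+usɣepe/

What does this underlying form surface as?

Rule 1: /t/ before /d/ (voiced) → [d]
Rule 1: /s/ before /ɣ/ (voiced) → [z]
After rule 1: etodd+uzɣepe
Rule 2: no segment meets the rule's conditions; no change.

[etodd+uzɣepe]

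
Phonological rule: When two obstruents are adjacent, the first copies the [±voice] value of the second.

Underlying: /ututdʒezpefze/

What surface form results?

/t/ before /dʒ/ (voiced) → [d]
/z/ before /p/ (voiceless) → [s]
/f/ before /z/ (voiced) → [v]

[utuddʒespevze]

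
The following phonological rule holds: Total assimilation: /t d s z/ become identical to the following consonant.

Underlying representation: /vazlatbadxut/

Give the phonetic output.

[vallabbaxxut]

/z/ before /l/ → [l] (total assimilation)
/t/ before /b/ → [b] (total assimilation)
/d/ before /x/ → [x] (total assimilation)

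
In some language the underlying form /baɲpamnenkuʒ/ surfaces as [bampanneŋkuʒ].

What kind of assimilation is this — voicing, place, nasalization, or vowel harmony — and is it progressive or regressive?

/ɲ/→[m] /m/→[n] /n/→[ŋ].
Each target copies a feature from the following segment, so the direction is regressive.

place assimilation, regressive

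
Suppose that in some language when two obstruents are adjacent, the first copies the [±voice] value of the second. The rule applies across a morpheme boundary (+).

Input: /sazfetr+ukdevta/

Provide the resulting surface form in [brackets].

/z/ before /f/ (voiceless) → [s]
/k/ before /d/ (voiced) → [g]
/v/ before /t/ (voiceless) → [f]

[sasfetr+ugdefta]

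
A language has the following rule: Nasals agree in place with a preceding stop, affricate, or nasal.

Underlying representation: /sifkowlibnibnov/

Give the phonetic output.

/n/ after /b/ (labial) → [m]
/n/ after /b/ (labial) → [m]

[sifkowlibmibmov]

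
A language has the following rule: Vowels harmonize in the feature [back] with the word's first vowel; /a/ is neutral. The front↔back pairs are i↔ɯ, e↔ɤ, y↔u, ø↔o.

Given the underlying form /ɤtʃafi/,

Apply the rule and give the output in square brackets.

[ɤtʃafɯ]

/i/ harmonizes with /ɤ/ ([+back]) → [ɯ]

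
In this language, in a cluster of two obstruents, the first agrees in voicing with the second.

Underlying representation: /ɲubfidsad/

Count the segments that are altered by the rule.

2

/b/ before /f/ (voiceless) → [p]
/d/ before /s/ (voiceless) → [t]
2 segments change.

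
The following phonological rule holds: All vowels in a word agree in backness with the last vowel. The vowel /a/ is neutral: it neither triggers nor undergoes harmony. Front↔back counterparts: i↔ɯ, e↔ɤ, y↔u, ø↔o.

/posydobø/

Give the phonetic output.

/o/ harmonizes with /ø/ ([-back]) → [ø]
/o/ harmonizes with /ø/ ([-back]) → [ø]

[pøsydøbø]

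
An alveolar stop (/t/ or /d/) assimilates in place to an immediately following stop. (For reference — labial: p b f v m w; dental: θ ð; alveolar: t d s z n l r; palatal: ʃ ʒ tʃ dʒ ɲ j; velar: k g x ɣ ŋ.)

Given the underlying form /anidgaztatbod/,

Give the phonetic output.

/d/ before /g/ (velar) → [g]
/t/ before /b/ (labial) → [p]

[aniggaztapbod]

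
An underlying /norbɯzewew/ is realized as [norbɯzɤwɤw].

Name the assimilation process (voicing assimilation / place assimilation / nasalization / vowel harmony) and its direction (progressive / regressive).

/e/→[ɤ] /e/→[ɤ].
Vowels agree with the first vowel, so the harmony is progressive.

vowel harmony, progressive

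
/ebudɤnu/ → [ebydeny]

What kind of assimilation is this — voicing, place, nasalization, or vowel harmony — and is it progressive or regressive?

/u/→[y] /ɤ/→[e] /u/→[y].
Vowels agree with the first vowel, so the harmony is progressive.

vowel harmony, progressive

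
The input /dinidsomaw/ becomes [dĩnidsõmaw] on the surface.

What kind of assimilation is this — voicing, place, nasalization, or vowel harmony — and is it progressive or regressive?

/i/→[ĩ] /o/→[õ].
Each target copies a feature from the following segment, so the direction is regressive.

nasalization, regressive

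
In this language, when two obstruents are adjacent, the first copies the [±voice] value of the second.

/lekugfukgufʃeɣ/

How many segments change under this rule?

2

/g/ before /f/ (voiceless) → [k]
/k/ before /g/ (voiced) → [g]
2 segments change.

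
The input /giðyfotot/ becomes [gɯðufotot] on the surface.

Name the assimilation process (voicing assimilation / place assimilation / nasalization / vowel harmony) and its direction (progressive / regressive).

/i/→[ɯ] /y/→[u].
Vowels agree with the last vowel, so the harmony is regressive.

vowel harmony, regressive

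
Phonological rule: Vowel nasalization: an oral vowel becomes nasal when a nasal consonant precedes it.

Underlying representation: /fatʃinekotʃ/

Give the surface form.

/e/ after nasal /n/ → [ẽ]

[fatʃinẽkotʃ]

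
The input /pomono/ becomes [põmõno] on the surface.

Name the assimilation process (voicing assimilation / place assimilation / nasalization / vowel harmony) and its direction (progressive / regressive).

/o/→[õ] /o/→[õ].
Each target copies a feature from the following segment, so the direction is regressive.

nasalization, regressive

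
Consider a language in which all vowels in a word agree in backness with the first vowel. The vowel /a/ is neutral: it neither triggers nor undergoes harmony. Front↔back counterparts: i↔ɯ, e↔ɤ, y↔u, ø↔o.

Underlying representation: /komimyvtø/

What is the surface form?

[komɯmuvto]

/i/ harmonizes with /o/ ([+back]) → [ɯ]
/y/ harmonizes with /o/ ([+back]) → [u]
/ø/ harmonizes with /o/ ([+back]) → [o]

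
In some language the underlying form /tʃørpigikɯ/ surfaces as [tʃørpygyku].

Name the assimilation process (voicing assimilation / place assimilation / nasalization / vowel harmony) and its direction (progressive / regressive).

/i/→[y] /i/→[y] /ɯ/→[u].
Vowels agree with the first vowel, so the harmony is progressive.

vowel harmony, progressive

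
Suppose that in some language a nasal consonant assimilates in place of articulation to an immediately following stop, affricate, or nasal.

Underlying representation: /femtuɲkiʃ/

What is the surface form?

[fentuŋkiʃ]

/m/ before /t/ (alveolar) → [n]
/ɲ/ before /k/ (velar) → [ŋ]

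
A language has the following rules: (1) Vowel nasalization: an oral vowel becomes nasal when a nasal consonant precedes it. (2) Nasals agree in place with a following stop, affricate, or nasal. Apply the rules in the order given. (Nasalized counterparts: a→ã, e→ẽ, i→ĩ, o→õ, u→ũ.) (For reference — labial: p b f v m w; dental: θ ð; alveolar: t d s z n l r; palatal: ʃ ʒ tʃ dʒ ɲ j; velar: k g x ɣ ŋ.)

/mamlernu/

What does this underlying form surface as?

[mãmlernũ]

Rule 1: /a/ after nasal /m/ → [ã]
Rule 1: /u/ after nasal /n/ → [ũ]
After rule 1: mãmlernũ
Rule 2: no segment meets the rule's conditions; no change.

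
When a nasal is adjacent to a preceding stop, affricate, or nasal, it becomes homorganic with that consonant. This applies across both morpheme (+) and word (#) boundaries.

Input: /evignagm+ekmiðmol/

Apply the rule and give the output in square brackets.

[evigŋagŋ+ekŋiðmol]

/n/ after /g/ (velar) → [ŋ]
/m/ after /g/ (velar) → [ŋ]
/m/ after /k/ (velar) → [ŋ]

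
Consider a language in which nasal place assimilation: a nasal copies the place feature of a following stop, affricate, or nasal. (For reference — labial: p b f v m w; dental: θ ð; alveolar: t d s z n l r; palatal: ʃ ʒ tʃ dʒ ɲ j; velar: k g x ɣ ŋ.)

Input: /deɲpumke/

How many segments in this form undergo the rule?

/ɲ/ before /p/ (labial) → [m]
/m/ before /k/ (velar) → [ŋ]
2 segments change.

2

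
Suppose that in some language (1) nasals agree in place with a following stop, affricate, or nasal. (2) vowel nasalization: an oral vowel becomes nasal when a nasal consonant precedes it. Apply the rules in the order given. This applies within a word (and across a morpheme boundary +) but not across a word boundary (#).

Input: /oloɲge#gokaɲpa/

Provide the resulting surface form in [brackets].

[oloŋge#gokampa]

Rule 1: /ɲ/ before /g/ (velar) → [ŋ]
Rule 1: /ɲ/ before /p/ (labial) → [m]
After rule 1: oloŋge#gokampa
Rule 2: no segment meets the rule's conditions; no change.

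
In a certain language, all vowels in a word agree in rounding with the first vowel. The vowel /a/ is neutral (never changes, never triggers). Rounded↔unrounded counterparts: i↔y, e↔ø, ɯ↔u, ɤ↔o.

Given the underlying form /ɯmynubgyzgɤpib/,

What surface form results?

[ɯminɯbgizgɤpib]

/y/ harmonizes with /ɯ/ ([-round]) → [i]
/u/ harmonizes with /ɯ/ ([-round]) → [ɯ]
/y/ harmonizes with /ɯ/ ([-round]) → [i]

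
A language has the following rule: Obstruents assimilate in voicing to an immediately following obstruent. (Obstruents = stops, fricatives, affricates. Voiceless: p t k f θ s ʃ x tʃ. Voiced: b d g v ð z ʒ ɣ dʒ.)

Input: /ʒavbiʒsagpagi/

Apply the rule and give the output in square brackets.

[ʒavbiʃsakpagi]

/ʒ/ before /s/ (voiceless) → [ʃ]
/g/ before /p/ (voiceless) → [k]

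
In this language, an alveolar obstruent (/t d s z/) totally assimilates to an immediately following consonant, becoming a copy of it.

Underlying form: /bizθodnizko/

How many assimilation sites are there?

/z/ before /θ/ → [θ] (total assimilation)
/d/ before /n/ → [n] (total assimilation)
/z/ before /k/ → [k] (total assimilation)
3 segments change.

3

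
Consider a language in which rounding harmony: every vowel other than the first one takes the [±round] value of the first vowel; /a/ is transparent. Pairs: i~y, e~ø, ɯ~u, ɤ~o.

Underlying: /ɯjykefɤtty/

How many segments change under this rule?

/y/ harmonizes with /ɯ/ ([-round]) → [i]
/y/ harmonizes with /ɯ/ ([-round]) → [i]
2 segments change.

2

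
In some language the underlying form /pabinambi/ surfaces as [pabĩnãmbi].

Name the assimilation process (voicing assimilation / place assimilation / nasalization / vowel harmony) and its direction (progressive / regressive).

nasalization, regressive

/i/→[ĩ] /a/→[ã].
Each target copies a feature from the following segment, so the direction is regressive.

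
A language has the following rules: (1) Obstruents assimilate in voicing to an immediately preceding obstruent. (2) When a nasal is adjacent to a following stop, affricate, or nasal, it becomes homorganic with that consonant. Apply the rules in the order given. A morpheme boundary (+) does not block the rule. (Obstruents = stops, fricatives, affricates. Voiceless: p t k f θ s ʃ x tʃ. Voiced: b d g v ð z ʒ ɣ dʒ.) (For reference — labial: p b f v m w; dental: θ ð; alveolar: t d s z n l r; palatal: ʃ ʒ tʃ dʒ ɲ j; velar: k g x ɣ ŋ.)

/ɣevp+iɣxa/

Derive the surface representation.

[ɣevb+iɣɣa]

Rule 1: /p/ after /v/ (voiced) → [b]
Rule 1: /x/ after /ɣ/ (voiced) → [ɣ]
After rule 1: ɣevb+iɣɣa
Rule 2: no segment meets the rule's conditions; no change.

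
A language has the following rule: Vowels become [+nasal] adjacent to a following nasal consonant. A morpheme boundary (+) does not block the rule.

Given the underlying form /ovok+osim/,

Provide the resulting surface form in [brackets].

/i/ before nasal /m/ → [ĩ]

[ovok+osĩm]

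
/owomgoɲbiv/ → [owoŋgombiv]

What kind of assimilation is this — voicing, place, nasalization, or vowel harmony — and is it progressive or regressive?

/m/→[ŋ] /ɲ/→[m].
Each target copies a feature from the following segment, so the direction is regressive.

place assimilation, regressive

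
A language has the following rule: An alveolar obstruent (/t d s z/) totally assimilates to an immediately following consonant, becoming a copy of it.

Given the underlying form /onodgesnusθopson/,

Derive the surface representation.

[onoggennuθθopson]

/d/ before /g/ → [g] (total assimilation)
/s/ before /n/ → [n] (total assimilation)
/s/ before /θ/ → [θ] (total assimilation)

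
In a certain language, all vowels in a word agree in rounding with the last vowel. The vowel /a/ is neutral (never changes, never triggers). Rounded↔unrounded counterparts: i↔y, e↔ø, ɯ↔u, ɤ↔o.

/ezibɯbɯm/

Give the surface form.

no segment meets the rule's conditions; no change.

[ezibɯbɯm]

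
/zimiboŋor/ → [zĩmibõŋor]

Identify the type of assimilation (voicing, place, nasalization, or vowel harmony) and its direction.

nasalization, regressive

/i/→[ĩ] /o/→[õ].
Each target copies a feature from the following segment, so the direction is regressive.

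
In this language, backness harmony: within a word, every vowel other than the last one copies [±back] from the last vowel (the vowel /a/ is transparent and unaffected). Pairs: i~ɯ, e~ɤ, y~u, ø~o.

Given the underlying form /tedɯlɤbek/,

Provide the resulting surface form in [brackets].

[tedilebek]

/ɯ/ harmonizes with /e/ ([-back]) → [i]
/ɤ/ harmonizes with /e/ ([-back]) → [e]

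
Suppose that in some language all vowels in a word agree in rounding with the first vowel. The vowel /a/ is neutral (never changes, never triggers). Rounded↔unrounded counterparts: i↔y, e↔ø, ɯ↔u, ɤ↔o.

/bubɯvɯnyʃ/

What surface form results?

/ɯ/ harmonizes with /u/ ([+round]) → [u]
/ɯ/ harmonizes with /u/ ([+round]) → [u]

[bubuvunyʃ]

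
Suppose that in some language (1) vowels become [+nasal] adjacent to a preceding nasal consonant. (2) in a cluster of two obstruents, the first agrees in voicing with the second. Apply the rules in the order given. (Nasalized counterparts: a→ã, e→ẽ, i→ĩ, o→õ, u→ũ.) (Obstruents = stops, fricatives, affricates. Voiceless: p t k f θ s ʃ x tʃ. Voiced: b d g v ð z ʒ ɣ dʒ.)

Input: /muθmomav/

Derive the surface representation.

[mũθmõmãv]

Rule 1: /u/ after nasal /m/ → [ũ]
Rule 1: /o/ after nasal /m/ → [õ]
Rule 1: /a/ after nasal /m/ → [ã]
After rule 1: mũθmõmãv
Rule 2: no segment meets the rule's conditions; no change.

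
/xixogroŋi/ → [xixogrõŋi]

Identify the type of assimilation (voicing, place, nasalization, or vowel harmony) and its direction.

nasalization, regressive

/o/→[õ].
Each target copies a feature from the following segment, so the direction is regressive.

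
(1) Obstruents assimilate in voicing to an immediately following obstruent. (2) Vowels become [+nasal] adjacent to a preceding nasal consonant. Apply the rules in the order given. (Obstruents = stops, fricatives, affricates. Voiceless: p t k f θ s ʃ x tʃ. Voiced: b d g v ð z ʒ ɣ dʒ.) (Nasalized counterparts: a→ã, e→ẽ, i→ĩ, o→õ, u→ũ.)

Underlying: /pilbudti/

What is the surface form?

[pilbutti]

Rule 1: /d/ before /t/ (voiceless) → [t]
After rule 1: pilbutti
Rule 2: no segment meets the rule's conditions; no change.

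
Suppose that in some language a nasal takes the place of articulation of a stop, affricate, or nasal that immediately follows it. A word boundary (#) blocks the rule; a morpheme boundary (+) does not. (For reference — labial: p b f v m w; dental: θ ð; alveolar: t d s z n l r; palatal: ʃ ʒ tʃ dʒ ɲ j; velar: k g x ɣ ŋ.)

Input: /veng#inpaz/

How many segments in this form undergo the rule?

/n/ before /g/ (velar) → [ŋ]
/n/ before /p/ (labial) → [m]
2 segments change.

2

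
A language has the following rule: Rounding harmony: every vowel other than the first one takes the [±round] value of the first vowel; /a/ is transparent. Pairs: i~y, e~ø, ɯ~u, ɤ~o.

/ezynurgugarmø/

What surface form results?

[ezinɯrgɯgarme]

/y/ harmonizes with /e/ ([-round]) → [i]
/u/ harmonizes with /e/ ([-round]) → [ɯ]
/u/ harmonizes with /e/ ([-round]) → [ɯ]
/ø/ harmonizes with /e/ ([-round]) → [e]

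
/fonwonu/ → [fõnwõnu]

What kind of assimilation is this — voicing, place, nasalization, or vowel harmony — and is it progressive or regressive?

/o/→[õ] /o/→[õ].
Each target copies a feature from the following segment, so the direction is regressive.

nasalization, regressive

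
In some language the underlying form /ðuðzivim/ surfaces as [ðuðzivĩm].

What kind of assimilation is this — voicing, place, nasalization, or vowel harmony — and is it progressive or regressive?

nasalization, regressive

/i/→[ĩ].
Each target copies a feature from the following segment, so the direction is regressive.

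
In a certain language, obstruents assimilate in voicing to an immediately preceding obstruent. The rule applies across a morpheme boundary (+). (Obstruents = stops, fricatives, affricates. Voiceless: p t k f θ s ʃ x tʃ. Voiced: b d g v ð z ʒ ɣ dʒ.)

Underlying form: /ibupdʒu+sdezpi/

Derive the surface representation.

/dʒ/ after /p/ (voiceless) → [tʃ]
/d/ after /s/ (voiceless) → [t]
/p/ after /z/ (voiced) → [b]

[ibuptʃu+stezbi]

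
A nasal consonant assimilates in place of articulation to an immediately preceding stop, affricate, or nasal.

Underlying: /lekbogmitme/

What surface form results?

[lekbogŋitne]

/m/ after /g/ (velar) → [ŋ]
/m/ after /t/ (alveolar) → [n]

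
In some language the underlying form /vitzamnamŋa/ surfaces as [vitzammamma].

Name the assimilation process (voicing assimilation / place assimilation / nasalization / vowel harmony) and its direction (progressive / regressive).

place assimilation, progressive

/n/→[m] /ŋ/→[m].
Each target copies a feature from the preceding segment, so the direction is progressive.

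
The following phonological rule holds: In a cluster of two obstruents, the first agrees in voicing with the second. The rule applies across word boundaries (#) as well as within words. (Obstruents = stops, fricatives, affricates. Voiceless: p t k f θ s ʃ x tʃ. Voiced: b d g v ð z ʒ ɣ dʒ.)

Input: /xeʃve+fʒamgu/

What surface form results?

/ʃ/ before /v/ (voiced) → [ʒ]
/f/ before /ʒ/ (voiced) → [v]

[xeʒve+vʒamgu]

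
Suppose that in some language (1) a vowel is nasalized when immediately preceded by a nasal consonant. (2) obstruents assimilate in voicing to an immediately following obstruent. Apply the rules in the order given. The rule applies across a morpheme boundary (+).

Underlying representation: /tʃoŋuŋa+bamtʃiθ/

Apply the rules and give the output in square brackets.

[tʃoŋũŋã+bamtʃiθ]

Rule 1: /u/ after nasal /ŋ/ → [ũ]
Rule 1: /a/ after nasal /ŋ/ → [ã]
After rule 1: tʃoŋũŋã+bamtʃiθ
Rule 2: no segment meets the rule's conditions; no change.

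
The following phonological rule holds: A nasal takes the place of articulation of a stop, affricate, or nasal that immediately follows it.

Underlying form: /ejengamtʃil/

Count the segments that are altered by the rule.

2

/n/ before /g/ (velar) → [ŋ]
/m/ before /tʃ/ (palatal) → [ɲ]
2 segments change.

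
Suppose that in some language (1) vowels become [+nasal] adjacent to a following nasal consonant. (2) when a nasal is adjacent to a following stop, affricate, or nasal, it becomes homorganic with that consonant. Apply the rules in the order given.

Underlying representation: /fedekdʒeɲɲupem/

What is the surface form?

[fedekdʒẽɲɲupẽm]

Rule 1: /e/ before nasal /ɲ/ → [ẽ]
Rule 1: /e/ before nasal /m/ → [ẽ]
After rule 1: fedekdʒẽɲɲupẽm
Rule 2: no segment meets the rule's conditions; no change.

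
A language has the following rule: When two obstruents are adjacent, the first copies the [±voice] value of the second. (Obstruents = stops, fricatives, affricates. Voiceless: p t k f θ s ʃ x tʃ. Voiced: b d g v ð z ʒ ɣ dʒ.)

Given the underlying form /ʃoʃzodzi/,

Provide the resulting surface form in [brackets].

[ʃoʒzodzi]

/ʃ/ before /z/ (voiced) → [ʒ]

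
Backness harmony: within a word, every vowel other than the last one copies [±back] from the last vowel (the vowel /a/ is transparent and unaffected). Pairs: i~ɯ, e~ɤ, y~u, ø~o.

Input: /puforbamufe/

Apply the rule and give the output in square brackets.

/u/ harmonizes with /e/ ([-back]) → [y]
/o/ harmonizes with /e/ ([-back]) → [ø]
/u/ harmonizes with /e/ ([-back]) → [y]

[pyførbamyfe]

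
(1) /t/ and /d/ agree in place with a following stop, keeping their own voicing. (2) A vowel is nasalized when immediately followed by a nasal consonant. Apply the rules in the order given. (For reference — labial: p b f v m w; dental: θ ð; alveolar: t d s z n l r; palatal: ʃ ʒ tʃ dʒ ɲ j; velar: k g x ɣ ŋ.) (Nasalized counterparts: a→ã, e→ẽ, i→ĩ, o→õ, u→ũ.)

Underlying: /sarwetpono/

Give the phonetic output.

[sarweppõno]

Rule 1: /t/ before /p/ (labial) → [p]
After rule 1: sarweppono
Rule 2: /o/ before nasal /n/ → [õ]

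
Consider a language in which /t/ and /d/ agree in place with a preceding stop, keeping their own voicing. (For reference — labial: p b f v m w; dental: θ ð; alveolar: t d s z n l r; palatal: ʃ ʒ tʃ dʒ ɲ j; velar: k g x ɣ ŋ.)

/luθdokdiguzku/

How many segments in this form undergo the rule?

1

/d/ after /k/ (velar) → [g]
1 segment changes.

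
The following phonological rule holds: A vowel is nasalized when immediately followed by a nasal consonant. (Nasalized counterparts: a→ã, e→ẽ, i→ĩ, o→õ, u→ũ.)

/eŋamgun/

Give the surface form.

/e/ before nasal /ŋ/ → [ẽ]
/a/ before nasal /m/ → [ã]
/u/ before nasal /n/ → [ũ]

[ẽŋãmgũn]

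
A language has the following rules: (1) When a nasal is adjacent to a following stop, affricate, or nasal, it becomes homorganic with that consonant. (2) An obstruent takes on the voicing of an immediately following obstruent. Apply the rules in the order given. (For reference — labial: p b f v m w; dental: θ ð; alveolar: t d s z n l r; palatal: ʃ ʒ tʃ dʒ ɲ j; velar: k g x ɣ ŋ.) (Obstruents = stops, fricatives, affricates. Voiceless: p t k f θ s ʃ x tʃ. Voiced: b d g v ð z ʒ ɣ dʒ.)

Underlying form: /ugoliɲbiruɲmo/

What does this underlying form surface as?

[ugolimbirummo]

Rule 1: /ɲ/ before /b/ (labial) → [m]
Rule 1: /ɲ/ before /m/ (labial) → [m]
After rule 1: ugolimbirummo
Rule 2: no segment meets the rule's conditions; no change.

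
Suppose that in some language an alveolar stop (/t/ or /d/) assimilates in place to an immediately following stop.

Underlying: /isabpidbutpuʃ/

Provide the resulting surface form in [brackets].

[isabpibbuppuʃ]

/d/ before /b/ (labial) → [b]
/t/ before /p/ (labial) → [p]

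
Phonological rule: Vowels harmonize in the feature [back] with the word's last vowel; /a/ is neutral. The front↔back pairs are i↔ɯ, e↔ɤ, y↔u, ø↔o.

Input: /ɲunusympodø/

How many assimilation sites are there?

3

/u/ harmonizes with /ø/ ([-back]) → [y]
/u/ harmonizes with /ø/ ([-back]) → [y]
/o/ harmonizes with /ø/ ([-back]) → [ø]
3 segments change.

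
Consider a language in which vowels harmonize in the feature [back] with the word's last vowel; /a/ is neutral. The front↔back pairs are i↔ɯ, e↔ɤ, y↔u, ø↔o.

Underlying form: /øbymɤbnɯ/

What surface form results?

[obumɤbnɯ]

/ø/ harmonizes with /ɯ/ ([+back]) → [o]
/y/ harmonizes with /ɯ/ ([+back]) → [u]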